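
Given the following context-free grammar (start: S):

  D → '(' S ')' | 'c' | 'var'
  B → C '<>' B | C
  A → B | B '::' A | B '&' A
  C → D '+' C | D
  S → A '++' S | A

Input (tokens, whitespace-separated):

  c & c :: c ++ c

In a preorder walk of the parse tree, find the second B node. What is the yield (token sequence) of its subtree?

c

[S [A [B [C [D c]]] & [A [B [C [D c]]] :: [A [B [C [D c]]]]]] ++ [S [A [B [C [D c]]]]]]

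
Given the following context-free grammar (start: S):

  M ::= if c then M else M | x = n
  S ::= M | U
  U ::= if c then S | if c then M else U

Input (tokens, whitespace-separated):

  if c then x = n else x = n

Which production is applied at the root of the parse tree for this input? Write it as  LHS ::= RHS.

[S [M if c then [M x = n] else [M x = n]]]

S ::= M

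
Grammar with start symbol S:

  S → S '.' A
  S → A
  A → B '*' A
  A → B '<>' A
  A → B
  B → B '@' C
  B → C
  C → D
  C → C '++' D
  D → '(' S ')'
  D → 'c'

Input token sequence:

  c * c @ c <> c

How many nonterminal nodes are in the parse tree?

[S [A [B [C [D c]]] * [A [B [B [C [D c]]] @ [C [D c]]] <> [A [B [C [D c]]]]]]]

16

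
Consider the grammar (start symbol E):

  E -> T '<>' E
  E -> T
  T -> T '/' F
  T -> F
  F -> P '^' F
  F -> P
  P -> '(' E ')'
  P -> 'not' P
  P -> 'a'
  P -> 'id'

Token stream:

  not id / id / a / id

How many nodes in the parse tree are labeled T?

[E [T [T [T [T [F [P not [P id]]]] / [F [P id]]] / [F [P a]]] / [F [P id]]]]

4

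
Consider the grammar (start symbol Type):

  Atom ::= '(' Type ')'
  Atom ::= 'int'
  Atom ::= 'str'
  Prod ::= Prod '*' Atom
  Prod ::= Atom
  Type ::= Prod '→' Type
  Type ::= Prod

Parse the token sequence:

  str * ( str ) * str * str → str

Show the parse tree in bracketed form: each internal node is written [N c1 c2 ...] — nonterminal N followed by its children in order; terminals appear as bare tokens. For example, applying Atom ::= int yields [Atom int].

[Type [Prod [Prod [Prod [Prod [Atom str]] * [Atom ( [Type [Prod [Atom str]]] )]] * [Atom str]] * [Atom str]] → [Type [Prod [Atom str]]]]

Type
Prod → Type
Prod * Atom → Type
Prod * Atom * Atom → Type
Prod * Atom * Atom * Atom → Type
Atom * Atom * Atom * Atom → Type
str * Atom * Atom * Atom → Type
str * ( Type ) * Atom * Atom → Type
str * ( Prod ) * Atom * Atom → Type
str * ( Atom ) * Atom * Atom → Type
str * ( str ) * Atom * Atom → Type
str * ( str ) * str * Atom → Type
str * ( str ) * str * str → Type
str * ( str ) * str * str → Prod
str * ( str ) * str * str → Atom
str * ( str ) * str * str → str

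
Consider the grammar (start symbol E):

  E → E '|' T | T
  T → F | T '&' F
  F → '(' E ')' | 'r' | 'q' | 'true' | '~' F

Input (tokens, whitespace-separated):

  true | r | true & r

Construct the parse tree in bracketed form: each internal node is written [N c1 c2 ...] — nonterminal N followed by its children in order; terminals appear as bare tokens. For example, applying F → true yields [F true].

E
E | T
E | T | T
T | T | T
F | T | T
true | T | T
true | F | T
true | r | T
true | r | T & F
true | r | F & F
true | r | true & F
true | r | true & r

[E [E [E [T [F true]]] | [T [F r]]] | [T [T [F true]] & [F r]]]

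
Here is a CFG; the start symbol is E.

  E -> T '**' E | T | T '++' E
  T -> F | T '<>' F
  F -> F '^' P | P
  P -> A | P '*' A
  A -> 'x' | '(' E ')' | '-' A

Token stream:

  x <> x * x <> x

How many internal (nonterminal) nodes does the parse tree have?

15

[E [T [T [T [F [P [A x]]]] <> [F [P [P [A x]] * [A x]]]] <> [F [P [A x]]]]]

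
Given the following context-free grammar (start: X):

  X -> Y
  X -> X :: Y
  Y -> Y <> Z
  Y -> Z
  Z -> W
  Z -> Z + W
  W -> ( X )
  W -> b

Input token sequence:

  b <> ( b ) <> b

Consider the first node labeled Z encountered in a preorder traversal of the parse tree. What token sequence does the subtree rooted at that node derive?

[X [Y [Y [Y [Z [W b]]] <> [Z [W ( [X [Y [Z [W b]]]] )]]] <> [Z [W b]]]]

b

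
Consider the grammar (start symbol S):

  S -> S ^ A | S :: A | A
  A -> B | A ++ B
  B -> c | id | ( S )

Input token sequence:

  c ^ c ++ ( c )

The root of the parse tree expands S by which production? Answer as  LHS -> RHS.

[S [S [A [B c]]] ^ [A [A [B c]] ++ [B ( [S [A [B c]]] )]]]

S -> S ^ A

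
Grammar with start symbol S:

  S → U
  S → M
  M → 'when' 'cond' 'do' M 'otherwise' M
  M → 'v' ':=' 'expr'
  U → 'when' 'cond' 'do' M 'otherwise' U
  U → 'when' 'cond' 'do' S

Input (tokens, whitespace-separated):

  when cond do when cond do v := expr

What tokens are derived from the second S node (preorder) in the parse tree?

[S [U when cond do [S [U when cond do [S [M v := expr]]]]]]

when cond do v := expr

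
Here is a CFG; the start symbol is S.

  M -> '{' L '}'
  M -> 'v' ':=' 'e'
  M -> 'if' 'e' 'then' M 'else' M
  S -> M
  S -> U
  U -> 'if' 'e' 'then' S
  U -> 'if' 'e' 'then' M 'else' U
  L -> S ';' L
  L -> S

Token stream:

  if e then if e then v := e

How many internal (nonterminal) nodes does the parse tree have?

6

[S [U if e then [S [U if e then [S [M v := e]]]]]]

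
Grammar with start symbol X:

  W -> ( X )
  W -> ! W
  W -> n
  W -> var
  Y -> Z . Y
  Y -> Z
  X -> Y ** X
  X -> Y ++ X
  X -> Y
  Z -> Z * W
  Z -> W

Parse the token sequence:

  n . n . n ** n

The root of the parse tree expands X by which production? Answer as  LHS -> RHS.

X -> Y ** X

[X [Y [Z [W n]] . [Y [Z [W n]] . [Y [Z [W n]]]]] ** [X [Y [Z [W n]]]]]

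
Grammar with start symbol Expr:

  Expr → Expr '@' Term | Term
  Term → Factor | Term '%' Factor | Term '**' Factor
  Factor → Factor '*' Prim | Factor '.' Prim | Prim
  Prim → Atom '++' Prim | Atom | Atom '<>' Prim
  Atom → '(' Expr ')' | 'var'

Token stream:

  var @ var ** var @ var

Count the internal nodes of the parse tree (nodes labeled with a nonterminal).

[Expr [Expr [Expr [Term [Factor [Prim [Atom var]]]]] @ [Term [Term [Factor [Prim [Atom var]]]] ** [Factor [Prim [Atom var]]]]] @ [Term [Factor [Prim [Atom var]]]]]

19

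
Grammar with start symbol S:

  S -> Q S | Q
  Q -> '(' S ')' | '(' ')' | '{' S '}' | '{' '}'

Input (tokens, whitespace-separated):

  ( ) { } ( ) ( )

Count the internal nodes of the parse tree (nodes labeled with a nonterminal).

8

[S [Q ( )] [S [Q { }] [S [Q ( )] [S [Q ( )]]]]]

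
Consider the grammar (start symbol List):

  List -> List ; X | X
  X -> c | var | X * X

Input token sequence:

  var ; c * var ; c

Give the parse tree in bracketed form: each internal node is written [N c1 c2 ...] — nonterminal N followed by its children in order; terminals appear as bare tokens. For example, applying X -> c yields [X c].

[List [List [List [X var]] ; [X [X c] * [X var]]] ; [X c]]

List
List ; X
List ; X ; X
X ; X ; X
var ; X ; X
var ; X * X ; X
var ; c * X ; X
var ; c * var ; X
var ; c * var ; c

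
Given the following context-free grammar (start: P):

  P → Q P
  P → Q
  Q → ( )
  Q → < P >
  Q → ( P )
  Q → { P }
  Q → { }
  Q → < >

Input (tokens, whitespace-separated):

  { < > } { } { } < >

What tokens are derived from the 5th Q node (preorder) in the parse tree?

[P [Q { [P [Q < >]] }] [P [Q { }] [P [Q { }] [P [Q < >]]]]]

< >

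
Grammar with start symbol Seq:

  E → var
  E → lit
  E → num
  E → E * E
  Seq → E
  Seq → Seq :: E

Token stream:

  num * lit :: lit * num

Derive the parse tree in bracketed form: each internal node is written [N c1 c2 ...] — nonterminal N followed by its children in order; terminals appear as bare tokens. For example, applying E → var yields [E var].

Seq
Seq :: E
E :: E
E * E :: E
num * E :: E
num * lit :: E
num * lit :: E * E
num * lit :: lit * E
num * lit :: lit * num

[Seq [Seq [E [E num] * [E lit]]] :: [E [E lit] * [E num]]]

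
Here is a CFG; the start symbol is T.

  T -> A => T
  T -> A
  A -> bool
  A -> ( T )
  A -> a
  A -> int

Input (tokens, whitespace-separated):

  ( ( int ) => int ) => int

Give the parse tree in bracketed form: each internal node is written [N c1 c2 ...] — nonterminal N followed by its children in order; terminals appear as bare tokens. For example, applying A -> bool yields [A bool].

T
A => T
( T ) => T
( A => T ) => T
( ( T ) => T ) => T
( ( A ) => T ) => T
( ( int ) => T ) => T
( ( int ) => A ) => T
( ( int ) => int ) => T
( ( int ) => int ) => A
( ( int ) => int ) => int

[T [A ( [T [A ( [T [A int]] )] => [T [A int]]] )] => [T [A int]]]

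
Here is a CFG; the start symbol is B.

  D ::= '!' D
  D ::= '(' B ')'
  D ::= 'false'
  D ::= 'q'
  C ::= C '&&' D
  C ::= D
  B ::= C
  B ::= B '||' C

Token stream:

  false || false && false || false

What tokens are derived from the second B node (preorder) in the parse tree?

false || false && false

[B [B [B [C [D false]]] || [C [C [D false]] && [D false]]] || [C [D false]]]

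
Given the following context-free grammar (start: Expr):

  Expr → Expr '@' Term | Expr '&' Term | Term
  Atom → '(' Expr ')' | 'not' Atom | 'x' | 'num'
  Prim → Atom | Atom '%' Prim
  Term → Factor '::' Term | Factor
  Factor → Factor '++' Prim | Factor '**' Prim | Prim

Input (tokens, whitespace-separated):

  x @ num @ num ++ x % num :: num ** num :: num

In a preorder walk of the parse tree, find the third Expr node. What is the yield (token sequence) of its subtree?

x

[Expr [Expr [Expr [Term [Factor [Prim [Atom x]]]]] @ [Term [Factor [Prim [Atom num]]]]] @ [Term [Factor [Factor [Prim [Atom num]]] ++ [Prim [Atom x] % [Prim [Atom num]]]] :: [Term [Factor [Factor [Prim [Atom num]]] ** [Prim [Atom num]]] :: [Term [Factor [Prim [Atom num]]]]]]]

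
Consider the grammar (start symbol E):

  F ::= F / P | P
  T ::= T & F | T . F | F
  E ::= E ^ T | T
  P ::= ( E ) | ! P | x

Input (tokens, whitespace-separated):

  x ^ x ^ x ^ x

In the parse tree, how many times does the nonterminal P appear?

[E [E [E [E [T [F [P x]]]] ^ [T [F [P x]]]] ^ [T [F [P x]]]] ^ [T [F [P x]]]]

4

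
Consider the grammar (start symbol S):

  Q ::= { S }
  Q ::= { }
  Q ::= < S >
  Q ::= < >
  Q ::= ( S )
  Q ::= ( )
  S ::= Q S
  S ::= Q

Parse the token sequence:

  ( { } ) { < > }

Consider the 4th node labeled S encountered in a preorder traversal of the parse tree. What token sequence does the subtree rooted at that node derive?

[S [Q ( [S [Q { }]] )] [S [Q { [S [Q < >]] }]]]

< >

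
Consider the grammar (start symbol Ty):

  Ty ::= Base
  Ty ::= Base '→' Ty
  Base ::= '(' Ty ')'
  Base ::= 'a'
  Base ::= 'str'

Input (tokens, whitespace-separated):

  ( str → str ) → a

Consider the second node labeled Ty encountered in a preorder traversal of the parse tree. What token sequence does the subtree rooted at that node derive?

[Ty [Base ( [Ty [Base str] → [Ty [Base str]]] )] → [Ty [Base a]]]

str → str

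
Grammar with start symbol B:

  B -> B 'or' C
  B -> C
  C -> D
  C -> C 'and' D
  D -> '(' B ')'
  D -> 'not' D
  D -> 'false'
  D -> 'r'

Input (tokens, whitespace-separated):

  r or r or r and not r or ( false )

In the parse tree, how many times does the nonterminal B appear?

5

[B [B [B [B [C [D r]]] or [C [D r]]] or [C [C [D r]] and [D not [D r]]]] or [C [D ( [B [C [D false]]] )]]]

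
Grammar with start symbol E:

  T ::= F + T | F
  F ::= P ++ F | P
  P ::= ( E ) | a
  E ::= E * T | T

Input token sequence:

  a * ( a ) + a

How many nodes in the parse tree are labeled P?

4

[E [E [T [F [P a]]]] * [T [F [P ( [E [T [F [P a]]]] )]] + [T [F [P a]]]]]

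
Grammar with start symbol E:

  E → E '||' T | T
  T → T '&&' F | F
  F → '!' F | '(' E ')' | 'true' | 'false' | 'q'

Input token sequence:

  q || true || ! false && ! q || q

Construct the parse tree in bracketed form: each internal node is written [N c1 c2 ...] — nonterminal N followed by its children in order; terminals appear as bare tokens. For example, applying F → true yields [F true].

E
E || T
E || T || T
E || T || T || T
T || T || T || T
F || T || T || T
q || T || T || T
q || F || T || T
q || true || T || T
q || true || T && F || T
q || true || F && F || T
q || true || ! F && F || T
q || true || ! false && F || T
q || true || ! false && ! F || T
q || true || ! false && ! q || T
q || true || ! false && ! q || F
q || true || ! false && ! q || q

[E [E [E [E [T [F q]]] || [T [F true]]] || [T [T [F ! [F false]]] && [F ! [F q]]]] || [T [F q]]]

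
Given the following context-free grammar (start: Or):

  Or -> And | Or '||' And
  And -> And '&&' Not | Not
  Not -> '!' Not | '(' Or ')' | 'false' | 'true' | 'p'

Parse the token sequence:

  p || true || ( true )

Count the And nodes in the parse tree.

[Or [Or [Or [And [Not p]]] || [And [Not true]]] || [And [Not ( [Or [And [Not true]]] )]]]

4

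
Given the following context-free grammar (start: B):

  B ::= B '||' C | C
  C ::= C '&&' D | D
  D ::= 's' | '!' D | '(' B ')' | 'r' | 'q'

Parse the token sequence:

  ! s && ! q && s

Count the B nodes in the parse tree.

1

[B [C [C [C [D ! [D s]]] && [D ! [D q]]] && [D s]]]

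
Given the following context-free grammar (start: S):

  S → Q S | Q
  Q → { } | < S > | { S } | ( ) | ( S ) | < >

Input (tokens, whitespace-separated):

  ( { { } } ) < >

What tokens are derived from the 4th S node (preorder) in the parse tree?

< >

[S [Q ( [S [Q { [S [Q { }]] }]] )] [S [Q < >]]]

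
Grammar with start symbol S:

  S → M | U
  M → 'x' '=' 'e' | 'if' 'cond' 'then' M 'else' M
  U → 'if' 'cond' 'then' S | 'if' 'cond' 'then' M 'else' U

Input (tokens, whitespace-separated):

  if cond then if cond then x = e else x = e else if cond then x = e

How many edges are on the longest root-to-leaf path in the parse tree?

5

[S [U if cond then [M if cond then [M x = e] else [M x = e]] else [U if cond then [S [M x = e]]]]]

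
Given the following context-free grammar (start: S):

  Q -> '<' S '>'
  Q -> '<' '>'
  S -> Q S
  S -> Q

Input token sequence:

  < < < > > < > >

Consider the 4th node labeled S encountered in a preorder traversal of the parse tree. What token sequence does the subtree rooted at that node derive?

< >

[S [Q < [S [Q < [S [Q < >]] >] [S [Q < >]]] >]]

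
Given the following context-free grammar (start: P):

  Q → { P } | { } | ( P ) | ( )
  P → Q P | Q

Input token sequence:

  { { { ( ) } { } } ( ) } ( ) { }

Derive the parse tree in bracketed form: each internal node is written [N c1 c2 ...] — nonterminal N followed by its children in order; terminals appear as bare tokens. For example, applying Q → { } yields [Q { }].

P
Q P
{ P } P
{ Q P } P
{ { P } P } P
{ { Q P } P } P
{ { { P } P } P } P
{ { { Q } P } P } P
{ { { ( ) } P } P } P
{ { { ( ) } Q } P } P
{ { { ( ) } { } } P } P
{ { { ( ) } { } } Q } P
{ { { ( ) } { } } ( ) } P
{ { { ( ) } { } } ( ) } Q P
{ { { ( ) } { } } ( ) } ( ) P
{ { { ( ) } { } } ( ) } ( ) Q
{ { { ( ) } { } } ( ) } ( ) { }

[P [Q { [P [Q { [P [Q { [P [Q ( )]] }] [P [Q { }]]] }] [P [Q ( )]]] }] [P [Q ( )] [P [Q { }]]]]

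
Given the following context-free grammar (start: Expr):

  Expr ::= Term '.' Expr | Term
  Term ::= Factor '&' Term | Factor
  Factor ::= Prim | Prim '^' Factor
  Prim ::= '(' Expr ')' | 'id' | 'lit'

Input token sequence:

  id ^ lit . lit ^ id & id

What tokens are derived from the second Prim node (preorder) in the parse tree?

[Expr [Term [Factor [Prim id] ^ [Factor [Prim lit]]]] . [Expr [Term [Factor [Prim lit] ^ [Factor [Prim id]]] & [Term [Factor [Prim id]]]]]]

lit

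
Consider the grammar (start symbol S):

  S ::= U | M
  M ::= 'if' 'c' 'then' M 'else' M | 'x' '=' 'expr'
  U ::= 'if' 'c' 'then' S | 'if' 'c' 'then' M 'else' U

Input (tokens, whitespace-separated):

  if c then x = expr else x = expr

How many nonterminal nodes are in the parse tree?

[S [M if c then [M x = expr] else [M x = expr]]]

4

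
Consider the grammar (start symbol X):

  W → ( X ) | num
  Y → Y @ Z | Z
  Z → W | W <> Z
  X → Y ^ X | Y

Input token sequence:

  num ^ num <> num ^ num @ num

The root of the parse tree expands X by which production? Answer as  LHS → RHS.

[X [Y [Z [W num]]] ^ [X [Y [Z [W num] <> [Z [W num]]]] ^ [X [Y [Y [Z [W num]]] @ [Z [W num]]]]]]

X → Y ^ X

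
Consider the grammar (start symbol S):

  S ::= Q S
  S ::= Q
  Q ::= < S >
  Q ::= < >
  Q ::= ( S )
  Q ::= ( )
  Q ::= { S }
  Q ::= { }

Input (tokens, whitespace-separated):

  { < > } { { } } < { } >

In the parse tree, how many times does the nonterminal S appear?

6

[S [Q { [S [Q < >]] }] [S [Q { [S [Q { }]] }] [S [Q < [S [Q { }]] >]]]]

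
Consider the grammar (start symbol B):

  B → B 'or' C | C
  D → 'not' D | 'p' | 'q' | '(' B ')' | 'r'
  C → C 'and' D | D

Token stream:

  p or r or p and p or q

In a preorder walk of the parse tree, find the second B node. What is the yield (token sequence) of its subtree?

[B [B [B [B [C [D p]]] or [C [D r]]] or [C [C [D p]] and [D p]]] or [C [D q]]]

p or r or p and p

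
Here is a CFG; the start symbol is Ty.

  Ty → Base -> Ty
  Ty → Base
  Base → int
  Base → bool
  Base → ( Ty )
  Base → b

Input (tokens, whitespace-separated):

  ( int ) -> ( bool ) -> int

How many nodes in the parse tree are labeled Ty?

[Ty [Base ( [Ty [Base int]] )] -> [Ty [Base ( [Ty [Base bool]] )] -> [Ty [Base int]]]]

5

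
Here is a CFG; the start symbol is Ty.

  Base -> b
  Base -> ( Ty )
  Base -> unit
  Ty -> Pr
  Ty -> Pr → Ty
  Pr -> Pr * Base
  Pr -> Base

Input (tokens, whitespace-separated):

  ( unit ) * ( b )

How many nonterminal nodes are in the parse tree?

[Ty [Pr [Pr [Base ( [Ty [Pr [Base unit]]] )]] * [Base ( [Ty [Pr [Base b]]] )]]]

11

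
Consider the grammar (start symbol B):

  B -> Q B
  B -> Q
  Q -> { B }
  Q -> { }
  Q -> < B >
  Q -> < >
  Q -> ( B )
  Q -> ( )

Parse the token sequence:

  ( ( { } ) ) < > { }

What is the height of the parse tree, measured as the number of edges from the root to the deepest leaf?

6

[B [Q ( [B [Q ( [B [Q { }]] )]] )] [B [Q < >] [B [Q { }]]]]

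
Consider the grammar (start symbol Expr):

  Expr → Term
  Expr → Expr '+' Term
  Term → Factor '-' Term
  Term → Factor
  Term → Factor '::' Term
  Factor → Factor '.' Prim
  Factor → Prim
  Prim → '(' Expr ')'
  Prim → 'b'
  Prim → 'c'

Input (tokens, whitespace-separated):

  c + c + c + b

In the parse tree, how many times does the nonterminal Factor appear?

[Expr [Expr [Expr [Expr [Term [Factor [Prim c]]]] + [Term [Factor [Prim c]]]] + [Term [Factor [Prim c]]]] + [Term [Factor [Prim b]]]]

4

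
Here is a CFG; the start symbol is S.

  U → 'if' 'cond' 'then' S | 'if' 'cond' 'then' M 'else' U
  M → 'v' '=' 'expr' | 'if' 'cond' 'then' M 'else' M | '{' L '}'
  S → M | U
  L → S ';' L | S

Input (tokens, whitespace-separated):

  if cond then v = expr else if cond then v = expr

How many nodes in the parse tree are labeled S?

[S [U if cond then [M v = expr] else [U if cond then [S [M v = expr]]]]]

2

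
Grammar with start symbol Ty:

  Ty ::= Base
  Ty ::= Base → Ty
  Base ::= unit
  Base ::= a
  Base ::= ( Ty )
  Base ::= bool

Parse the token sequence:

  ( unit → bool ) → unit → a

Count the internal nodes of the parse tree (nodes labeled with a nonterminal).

[Ty [Base ( [Ty [Base unit] → [Ty [Base bool]]] )] → [Ty [Base unit] → [Ty [Base a]]]]

10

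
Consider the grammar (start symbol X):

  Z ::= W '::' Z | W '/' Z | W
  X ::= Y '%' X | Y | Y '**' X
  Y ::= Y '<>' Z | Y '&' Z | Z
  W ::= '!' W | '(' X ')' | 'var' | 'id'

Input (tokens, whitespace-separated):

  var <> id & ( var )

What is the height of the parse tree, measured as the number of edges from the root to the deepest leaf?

[X [Y [Y [Y [Z [W var]]] <> [Z [W id]]] & [Z [W ( [X [Y [Z [W var]]]] )]]]]

8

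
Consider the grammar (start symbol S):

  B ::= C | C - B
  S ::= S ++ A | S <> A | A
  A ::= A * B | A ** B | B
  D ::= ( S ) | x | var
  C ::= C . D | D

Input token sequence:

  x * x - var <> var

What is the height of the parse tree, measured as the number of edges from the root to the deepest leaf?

7

[S [S [A [A [B [C [D x]]]] * [B [C [D x]] - [B [C [D var]]]]]] <> [A [B [C [D var]]]]]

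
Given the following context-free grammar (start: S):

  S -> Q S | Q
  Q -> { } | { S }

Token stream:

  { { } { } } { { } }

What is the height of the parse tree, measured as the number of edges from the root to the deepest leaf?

5

[S [Q { [S [Q { }] [S [Q { }]]] }] [S [Q { [S [Q { }]] }]]]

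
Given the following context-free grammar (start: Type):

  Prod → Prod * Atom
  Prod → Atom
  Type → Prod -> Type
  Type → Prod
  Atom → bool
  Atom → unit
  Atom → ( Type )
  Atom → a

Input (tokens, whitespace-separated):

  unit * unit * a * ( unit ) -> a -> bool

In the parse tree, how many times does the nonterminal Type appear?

4

[Type [Prod [Prod [Prod [Prod [Atom unit]] * [Atom unit]] * [Atom a]] * [Atom ( [Type [Prod [Atom unit]]] )]] -> [Type [Prod [Atom a]] -> [Type [Prod [Atom bool]]]]]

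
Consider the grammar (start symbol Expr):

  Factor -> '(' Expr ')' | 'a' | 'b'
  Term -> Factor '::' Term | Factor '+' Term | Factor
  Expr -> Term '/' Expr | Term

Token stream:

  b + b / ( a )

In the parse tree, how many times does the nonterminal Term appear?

4

[Expr [Term [Factor b] + [Term [Factor b]]] / [Expr [Term [Factor ( [Expr [Term [Factor a]]] )]]]]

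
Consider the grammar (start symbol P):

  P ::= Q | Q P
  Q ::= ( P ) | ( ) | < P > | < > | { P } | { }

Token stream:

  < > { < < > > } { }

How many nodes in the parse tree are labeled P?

[P [Q < >] [P [Q { [P [Q < [P [Q < >]] >]] }] [P [Q { }]]]]

5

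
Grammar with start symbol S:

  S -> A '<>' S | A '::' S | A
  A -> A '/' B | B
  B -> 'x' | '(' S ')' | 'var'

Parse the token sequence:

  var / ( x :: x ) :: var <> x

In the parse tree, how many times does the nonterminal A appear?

6

[S [A [A [B var]] / [B ( [S [A [B x]] :: [S [A [B x]]]] )]] :: [S [A [B var]] <> [S [A [B x]]]]]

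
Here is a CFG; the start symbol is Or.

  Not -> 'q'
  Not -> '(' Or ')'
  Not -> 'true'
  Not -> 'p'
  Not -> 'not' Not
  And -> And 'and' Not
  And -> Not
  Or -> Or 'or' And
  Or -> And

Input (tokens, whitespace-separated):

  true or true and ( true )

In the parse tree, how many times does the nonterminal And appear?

[Or [Or [And [Not true]]] or [And [And [Not true]] and [Not ( [Or [And [Not true]]] )]]]

4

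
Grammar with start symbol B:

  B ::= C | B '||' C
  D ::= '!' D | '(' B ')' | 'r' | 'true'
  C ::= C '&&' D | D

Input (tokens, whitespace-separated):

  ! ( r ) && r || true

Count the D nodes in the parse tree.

[B [B [C [C [D ! [D ( [B [C [D r]]] )]]] && [D r]]] || [C [D true]]]

5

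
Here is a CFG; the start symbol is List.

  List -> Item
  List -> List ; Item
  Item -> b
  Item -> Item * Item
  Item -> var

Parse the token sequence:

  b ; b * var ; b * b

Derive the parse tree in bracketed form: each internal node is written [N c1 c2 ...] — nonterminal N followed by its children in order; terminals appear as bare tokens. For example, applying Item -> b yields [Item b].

[List [List [List [Item b]] ; [Item [Item b] * [Item var]]] ; [Item [Item b] * [Item b]]]

List
List ; Item
List ; Item ; Item
Item ; Item ; Item
b ; Item ; Item
b ; Item * Item ; Item
b ; b * Item ; Item
b ; b * var ; Item
b ; b * var ; Item * Item
b ; b * var ; b * Item
b ; b * var ; b * b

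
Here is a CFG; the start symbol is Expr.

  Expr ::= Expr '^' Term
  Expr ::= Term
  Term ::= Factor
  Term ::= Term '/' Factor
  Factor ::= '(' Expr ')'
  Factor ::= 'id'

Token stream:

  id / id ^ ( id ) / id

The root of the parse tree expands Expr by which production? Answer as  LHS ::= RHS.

Expr ::= Expr '^' Term

[Expr [Expr [Term [Term [Factor id]] / [Factor id]]] ^ [Term [Term [Factor ( [Expr [Term [Factor id]]] )]] / [Factor id]]]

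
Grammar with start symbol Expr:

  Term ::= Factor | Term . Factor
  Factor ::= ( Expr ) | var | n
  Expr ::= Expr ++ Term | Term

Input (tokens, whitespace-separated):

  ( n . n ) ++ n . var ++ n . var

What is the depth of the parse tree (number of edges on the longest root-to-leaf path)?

[Expr [Expr [Expr [Term [Factor ( [Expr [Term [Term [Factor n]] . [Factor n]]] )]]] ++ [Term [Term [Factor n]] . [Factor var]]] ++ [Term [Term [Factor n]] . [Factor var]]]

9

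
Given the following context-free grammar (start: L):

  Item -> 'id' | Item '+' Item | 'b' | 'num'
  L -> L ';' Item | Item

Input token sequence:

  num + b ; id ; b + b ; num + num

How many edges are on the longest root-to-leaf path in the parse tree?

[L [L [L [L [Item [Item num] + [Item b]]] ; [Item id]] ; [Item [Item b] + [Item b]]] ; [Item [Item num] + [Item num]]]

6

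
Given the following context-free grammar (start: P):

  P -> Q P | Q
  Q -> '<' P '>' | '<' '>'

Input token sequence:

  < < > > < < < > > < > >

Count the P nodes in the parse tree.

[P [Q < [P [Q < >]] >] [P [Q < [P [Q < [P [Q < >]] >] [P [Q < >]]] >]]]

6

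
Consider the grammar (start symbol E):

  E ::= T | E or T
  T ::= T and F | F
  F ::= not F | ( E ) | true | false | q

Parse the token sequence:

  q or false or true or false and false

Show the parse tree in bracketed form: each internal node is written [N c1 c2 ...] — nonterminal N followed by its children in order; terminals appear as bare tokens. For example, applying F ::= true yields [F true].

E
E or T
E or T or T
E or T or T or T
T or T or T or T
F or T or T or T
q or T or T or T
q or F or T or T
q or false or T or T
q or false or F or T
q or false or true or T
q or false or true or T and F
q or false or true or F and F
q or false or true or false and F
q or false or true or false and false

[E [E [E [E [T [F q]]] or [T [F false]]] or [T [F true]]] or [T [T [F false]] and [F false]]]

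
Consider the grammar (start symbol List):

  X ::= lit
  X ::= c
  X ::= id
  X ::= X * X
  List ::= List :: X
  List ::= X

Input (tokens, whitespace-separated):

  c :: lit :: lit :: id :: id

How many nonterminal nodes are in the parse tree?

[List [List [List [List [List [X c]] :: [X lit]] :: [X lit]] :: [X id]] :: [X id]]

10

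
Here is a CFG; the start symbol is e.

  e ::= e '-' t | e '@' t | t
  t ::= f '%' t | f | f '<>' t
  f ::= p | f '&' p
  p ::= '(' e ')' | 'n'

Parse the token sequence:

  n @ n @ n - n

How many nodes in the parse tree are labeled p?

[e [e [e [e [t [f [p n]]]] @ [t [f [p n]]]] @ [t [f [p n]]]] - [t [f [p n]]]]

4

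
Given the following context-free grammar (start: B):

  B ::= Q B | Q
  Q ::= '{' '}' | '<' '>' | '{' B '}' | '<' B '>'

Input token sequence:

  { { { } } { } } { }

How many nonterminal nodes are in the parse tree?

[B [Q { [B [Q { [B [Q { }]] }] [B [Q { }]]] }] [B [Q { }]]]

10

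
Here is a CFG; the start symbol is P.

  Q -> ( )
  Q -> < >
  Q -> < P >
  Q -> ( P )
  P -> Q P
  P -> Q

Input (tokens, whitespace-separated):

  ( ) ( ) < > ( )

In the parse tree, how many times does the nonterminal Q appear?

[P [Q ( )] [P [Q ( )] [P [Q < >] [P [Q ( )]]]]]

4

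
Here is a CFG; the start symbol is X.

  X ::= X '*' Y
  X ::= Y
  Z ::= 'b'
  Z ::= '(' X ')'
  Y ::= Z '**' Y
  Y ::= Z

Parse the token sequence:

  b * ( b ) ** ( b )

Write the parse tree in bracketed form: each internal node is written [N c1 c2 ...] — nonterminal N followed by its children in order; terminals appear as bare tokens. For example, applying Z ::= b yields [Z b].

[X [X [Y [Z b]]] * [Y [Z ( [X [Y [Z b]]] )] ** [Y [Z ( [X [Y [Z b]]] )]]]]

X
X * Y
Y * Y
Z * Y
b * Y
b * Z ** Y
b * ( X ) ** Y
b * ( Y ) ** Y
b * ( Z ) ** Y
b * ( b ) ** Y
b * ( b ) ** Z
b * ( b ) ** ( X )
b * ( b ) ** ( Y )
b * ( b ) ** ( Z )
b * ( b ) ** ( b )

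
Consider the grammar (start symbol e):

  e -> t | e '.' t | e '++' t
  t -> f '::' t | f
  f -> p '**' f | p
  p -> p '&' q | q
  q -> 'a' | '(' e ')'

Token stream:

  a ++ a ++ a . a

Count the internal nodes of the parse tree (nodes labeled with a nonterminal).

20

[e [e [e [e [t [f [p [q a]]]]] ++ [t [f [p [q a]]]]] ++ [t [f [p [q a]]]]] . [t [f [p [q a]]]]]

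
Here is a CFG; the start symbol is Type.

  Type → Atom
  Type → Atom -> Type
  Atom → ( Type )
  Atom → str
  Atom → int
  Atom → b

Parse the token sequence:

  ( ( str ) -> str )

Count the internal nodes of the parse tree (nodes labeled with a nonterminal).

8

[Type [Atom ( [Type [Atom ( [Type [Atom str]] )] -> [Type [Atom str]]] )]]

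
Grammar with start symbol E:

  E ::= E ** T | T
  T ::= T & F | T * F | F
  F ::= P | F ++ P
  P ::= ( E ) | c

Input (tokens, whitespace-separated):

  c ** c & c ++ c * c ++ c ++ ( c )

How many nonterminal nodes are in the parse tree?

24

[E [E [T [F [P c]]]] ** [T [T [T [F [P c]]] & [F [F [P c]] ++ [P c]]] * [F [F [F [P c]] ++ [P c]] ++ [P ( [E [T [F [P c]]]] )]]]]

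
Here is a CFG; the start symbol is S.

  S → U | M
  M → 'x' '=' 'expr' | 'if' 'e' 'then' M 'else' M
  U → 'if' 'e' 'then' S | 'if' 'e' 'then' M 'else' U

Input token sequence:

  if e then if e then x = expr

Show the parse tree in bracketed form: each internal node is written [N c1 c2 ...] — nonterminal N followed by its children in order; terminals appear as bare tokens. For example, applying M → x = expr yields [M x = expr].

S
U
if e then S
if e then U
if e then if e then S
if e then if e then M
if e then if e then x = expr

[S [U if e then [S [U if e then [S [M x = expr]]]]]]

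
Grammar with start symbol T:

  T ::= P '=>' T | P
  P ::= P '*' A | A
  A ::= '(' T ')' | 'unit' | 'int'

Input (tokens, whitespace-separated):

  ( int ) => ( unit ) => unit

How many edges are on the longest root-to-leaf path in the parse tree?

[T [P [A ( [T [P [A int]]] )]] => [T [P [A ( [T [P [A unit]]] )]] => [T [P [A unit]]]]]

7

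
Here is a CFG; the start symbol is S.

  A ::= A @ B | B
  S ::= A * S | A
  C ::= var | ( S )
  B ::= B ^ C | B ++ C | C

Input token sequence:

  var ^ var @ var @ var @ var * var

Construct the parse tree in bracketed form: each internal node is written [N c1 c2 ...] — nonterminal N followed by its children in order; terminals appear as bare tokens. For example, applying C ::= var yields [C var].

[S [A [A [A [A [B [B [C var]] ^ [C var]]] @ [B [C var]]] @ [B [C var]]] @ [B [C var]]] * [S [A [B [C var]]]]]

S
A * S
A @ B * S
A @ B @ B * S
A @ B @ B @ B * S
B @ B @ B @ B * S
B ^ C @ B @ B @ B * S
C ^ C @ B @ B @ B * S
var ^ C @ B @ B @ B * S
var ^ var @ B @ B @ B * S
var ^ var @ C @ B @ B * S
var ^ var @ var @ B @ B * S
var ^ var @ var @ C @ B * S
var ^ var @ var @ var @ B * S
var ^ var @ var @ var @ C * S
var ^ var @ var @ var @ var * S
var ^ var @ var @ var @ var * A
var ^ var @ var @ var @ var * B
var ^ var @ var @ var @ var * C
var ^ var @ var @ var @ var * var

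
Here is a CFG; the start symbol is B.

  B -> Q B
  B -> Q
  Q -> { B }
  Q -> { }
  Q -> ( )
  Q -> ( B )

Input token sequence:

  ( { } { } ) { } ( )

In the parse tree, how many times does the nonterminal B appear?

5

[B [Q ( [B [Q { }] [B [Q { }]]] )] [B [Q { }] [B [Q ( )]]]]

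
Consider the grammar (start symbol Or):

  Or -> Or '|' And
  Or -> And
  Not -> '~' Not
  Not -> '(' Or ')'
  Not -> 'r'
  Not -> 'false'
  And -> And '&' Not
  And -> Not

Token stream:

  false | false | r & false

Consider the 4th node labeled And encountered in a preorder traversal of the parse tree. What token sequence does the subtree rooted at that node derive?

r

[Or [Or [Or [And [Not false]]] | [And [Not false]]] | [And [And [Not r]] & [Not false]]]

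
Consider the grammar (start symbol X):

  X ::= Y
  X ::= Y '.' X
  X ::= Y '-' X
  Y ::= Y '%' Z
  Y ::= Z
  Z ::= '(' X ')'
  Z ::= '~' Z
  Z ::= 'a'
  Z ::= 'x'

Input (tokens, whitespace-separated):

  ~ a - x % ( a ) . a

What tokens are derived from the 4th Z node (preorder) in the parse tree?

( a )

[X [Y [Z ~ [Z a]]] - [X [Y [Y [Z x]] % [Z ( [X [Y [Z a]]] )]] . [X [Y [Z a]]]]]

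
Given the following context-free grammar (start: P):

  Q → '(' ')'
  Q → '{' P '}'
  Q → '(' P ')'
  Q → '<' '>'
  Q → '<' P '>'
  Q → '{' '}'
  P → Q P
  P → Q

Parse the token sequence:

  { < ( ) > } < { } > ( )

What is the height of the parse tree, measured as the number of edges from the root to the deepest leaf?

[P [Q { [P [Q < [P [Q ( )]] >]] }] [P [Q < [P [Q { }]] >] [P [Q ( )]]]]

6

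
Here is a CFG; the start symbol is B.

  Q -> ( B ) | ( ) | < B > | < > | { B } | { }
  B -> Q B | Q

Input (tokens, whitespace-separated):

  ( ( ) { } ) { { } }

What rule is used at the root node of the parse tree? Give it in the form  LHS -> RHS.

B -> Q B

[B [Q ( [B [Q ( )] [B [Q { }]]] )] [B [Q { [B [Q { }]] }]]]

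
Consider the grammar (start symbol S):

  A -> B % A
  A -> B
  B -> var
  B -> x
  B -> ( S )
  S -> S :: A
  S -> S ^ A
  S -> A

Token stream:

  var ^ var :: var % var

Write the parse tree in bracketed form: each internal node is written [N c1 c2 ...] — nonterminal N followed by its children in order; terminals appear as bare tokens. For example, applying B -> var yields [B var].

S
S :: A
S ^ A :: A
A ^ A :: A
B ^ A :: A
var ^ A :: A
var ^ B :: A
var ^ var :: A
var ^ var :: B % A
var ^ var :: var % A
var ^ var :: var % B
var ^ var :: var % var

[S [S [S [A [B var]]] ^ [A [B var]]] :: [A [B var] % [A [B var]]]]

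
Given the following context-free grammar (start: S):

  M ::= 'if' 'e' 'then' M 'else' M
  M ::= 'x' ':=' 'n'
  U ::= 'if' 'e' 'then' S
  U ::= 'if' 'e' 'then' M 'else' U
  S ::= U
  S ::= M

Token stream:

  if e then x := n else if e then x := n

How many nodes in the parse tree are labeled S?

2

[S [U if e then [M x := n] else [U if e then [S [M x := n]]]]]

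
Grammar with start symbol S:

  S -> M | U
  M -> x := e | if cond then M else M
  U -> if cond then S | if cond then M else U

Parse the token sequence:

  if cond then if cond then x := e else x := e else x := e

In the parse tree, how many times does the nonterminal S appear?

1

[S [M if cond then [M if cond then [M x := e] else [M x := e]] else [M x := e]]]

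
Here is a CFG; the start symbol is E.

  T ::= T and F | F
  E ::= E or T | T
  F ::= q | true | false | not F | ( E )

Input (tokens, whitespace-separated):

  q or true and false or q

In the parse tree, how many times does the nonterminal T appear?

4

[E [E [E [T [F q]]] or [T [T [F true]] and [F false]]] or [T [F q]]]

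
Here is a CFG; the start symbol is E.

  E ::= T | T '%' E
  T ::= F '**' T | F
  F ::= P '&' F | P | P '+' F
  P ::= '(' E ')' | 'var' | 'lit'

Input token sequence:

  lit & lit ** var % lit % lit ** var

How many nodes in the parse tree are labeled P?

[E [T [F [P lit] & [F [P lit]]] ** [T [F [P var]]]] % [E [T [F [P lit]]] % [E [T [F [P lit]] ** [T [F [P var]]]]]]]

6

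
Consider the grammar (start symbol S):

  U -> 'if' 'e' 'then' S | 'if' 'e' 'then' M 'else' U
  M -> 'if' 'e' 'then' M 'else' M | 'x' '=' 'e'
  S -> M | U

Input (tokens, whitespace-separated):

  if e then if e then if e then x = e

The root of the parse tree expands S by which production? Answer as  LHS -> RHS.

[S [U if e then [S [U if e then [S [U if e then [S [M x = e]]]]]]]]

S -> U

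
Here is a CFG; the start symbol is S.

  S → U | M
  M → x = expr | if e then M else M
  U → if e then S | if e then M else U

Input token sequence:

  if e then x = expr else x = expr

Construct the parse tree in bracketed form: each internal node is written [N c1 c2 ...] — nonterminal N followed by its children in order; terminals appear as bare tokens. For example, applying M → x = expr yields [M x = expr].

S
M
if e then M else M
if e then x = expr else M
if e then x = expr else x = expr

[S [M if e then [M x = expr] else [M x = expr]]]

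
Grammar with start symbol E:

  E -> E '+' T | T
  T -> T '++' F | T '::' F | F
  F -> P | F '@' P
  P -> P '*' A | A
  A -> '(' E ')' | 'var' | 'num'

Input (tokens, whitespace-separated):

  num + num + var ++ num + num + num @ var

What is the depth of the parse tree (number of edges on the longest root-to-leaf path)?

9

[E [E [E [E [E [T [F [P [A num]]]]] + [T [F [P [A num]]]]] + [T [T [F [P [A var]]]] ++ [F [P [A num]]]]] + [T [F [P [A num]]]]] + [T [F [F [P [A num]]] @ [P [A var]]]]]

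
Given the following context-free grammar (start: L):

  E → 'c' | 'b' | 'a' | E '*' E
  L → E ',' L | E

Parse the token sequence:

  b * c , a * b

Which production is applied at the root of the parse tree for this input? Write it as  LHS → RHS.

L → E ',' L

[L [E [E b] * [E c]] , [L [E [E a] * [E b]]]]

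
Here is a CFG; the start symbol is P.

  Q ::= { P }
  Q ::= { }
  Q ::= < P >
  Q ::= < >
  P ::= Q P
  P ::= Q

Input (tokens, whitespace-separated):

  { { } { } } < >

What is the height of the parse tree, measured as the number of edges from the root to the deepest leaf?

5

[P [Q { [P [Q { }] [P [Q { }]]] }] [P [Q < >]]]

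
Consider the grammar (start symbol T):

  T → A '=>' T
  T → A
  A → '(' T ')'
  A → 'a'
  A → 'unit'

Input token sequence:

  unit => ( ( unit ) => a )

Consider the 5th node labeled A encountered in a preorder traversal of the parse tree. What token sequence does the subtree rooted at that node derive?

[T [A unit] => [T [A ( [T [A ( [T [A unit]] )] => [T [A a]]] )]]]

a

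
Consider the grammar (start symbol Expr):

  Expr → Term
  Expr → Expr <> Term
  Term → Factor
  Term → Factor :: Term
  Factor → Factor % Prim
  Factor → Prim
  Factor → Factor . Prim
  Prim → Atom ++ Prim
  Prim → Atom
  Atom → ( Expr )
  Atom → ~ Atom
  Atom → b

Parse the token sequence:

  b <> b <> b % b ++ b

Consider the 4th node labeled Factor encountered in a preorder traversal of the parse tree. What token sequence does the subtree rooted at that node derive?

[Expr [Expr [Expr [Term [Factor [Prim [Atom b]]]]] <> [Term [Factor [Prim [Atom b]]]]] <> [Term [Factor [Factor [Prim [Atom b]]] % [Prim [Atom b] ++ [Prim [Atom b]]]]]]

b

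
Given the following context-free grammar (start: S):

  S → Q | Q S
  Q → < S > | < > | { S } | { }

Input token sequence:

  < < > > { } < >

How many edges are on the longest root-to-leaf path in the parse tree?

4

[S [Q < [S [Q < >]] >] [S [Q { }] [S [Q < >]]]]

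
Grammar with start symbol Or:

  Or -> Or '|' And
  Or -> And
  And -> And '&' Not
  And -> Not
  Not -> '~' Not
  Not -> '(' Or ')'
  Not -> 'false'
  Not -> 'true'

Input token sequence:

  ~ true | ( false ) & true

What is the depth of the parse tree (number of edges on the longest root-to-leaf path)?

7

[Or [Or [And [Not ~ [Not true]]]] | [And [And [Not ( [Or [And [Not false]]] )]] & [Not true]]]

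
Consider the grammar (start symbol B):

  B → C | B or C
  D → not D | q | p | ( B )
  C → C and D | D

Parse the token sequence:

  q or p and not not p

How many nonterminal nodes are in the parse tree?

[B [B [C [D q]]] or [C [C [D p]] and [D not [D not [D p]]]]]

10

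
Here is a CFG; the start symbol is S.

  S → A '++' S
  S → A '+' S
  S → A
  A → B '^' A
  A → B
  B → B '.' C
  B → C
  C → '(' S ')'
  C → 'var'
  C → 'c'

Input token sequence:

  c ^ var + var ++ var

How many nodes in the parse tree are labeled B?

[S [A [B [C c]] ^ [A [B [C var]]]] + [S [A [B [C var]]] ++ [S [A [B [C var]]]]]]

4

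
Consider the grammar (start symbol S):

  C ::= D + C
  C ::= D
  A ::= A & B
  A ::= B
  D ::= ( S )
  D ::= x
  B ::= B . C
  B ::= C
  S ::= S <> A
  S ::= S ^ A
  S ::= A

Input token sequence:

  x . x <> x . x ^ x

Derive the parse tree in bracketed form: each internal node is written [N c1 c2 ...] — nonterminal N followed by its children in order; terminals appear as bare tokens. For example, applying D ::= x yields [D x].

S
S ^ A
S <> A ^ A
A <> A ^ A
B <> A ^ A
B . C <> A ^ A
C . C <> A ^ A
D . C <> A ^ A
x . C <> A ^ A
x . D <> A ^ A
x . x <> A ^ A
x . x <> B ^ A
x . x <> B . C ^ A
x . x <> C . C ^ A
x . x <> D . C ^ A
x . x <> x . C ^ A
x . x <> x . D ^ A
x . x <> x . x ^ A
x . x <> x . x ^ B
x . x <> x . x ^ C
x . x <> x . x ^ D
x . x <> x . x ^ x

[S [S [S [A [B [B [C [D x]]] . [C [D x]]]]] <> [A [B [B [C [D x]]] . [C [D x]]]]] ^ [A [B [C [D x]]]]]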